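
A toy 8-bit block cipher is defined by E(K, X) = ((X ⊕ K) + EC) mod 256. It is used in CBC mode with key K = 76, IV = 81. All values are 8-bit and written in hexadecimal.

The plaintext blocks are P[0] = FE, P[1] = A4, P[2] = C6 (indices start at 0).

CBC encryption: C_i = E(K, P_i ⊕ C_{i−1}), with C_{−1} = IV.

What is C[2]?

C[0]: P[0] ⊕ 81 = 7F; E(K, 7F) = F5.
C[1]: P[1] ⊕ F5 = 51; E(K, 51) = 13.
C[2]: P[2] ⊕ 13 = D5; E(K, D5) = 8F.

C[2] = 8F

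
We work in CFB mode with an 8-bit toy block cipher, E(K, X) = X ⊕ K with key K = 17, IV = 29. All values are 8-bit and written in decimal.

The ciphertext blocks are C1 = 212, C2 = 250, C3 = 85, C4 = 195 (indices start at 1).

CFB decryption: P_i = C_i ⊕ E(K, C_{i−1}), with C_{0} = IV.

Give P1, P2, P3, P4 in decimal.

P1: E(K, 29) = 12; 212 ⊕ 12 = 216.
P2: E(K, 212) = 197; 250 ⊕ 197 = 63.
P3: E(K, 250) = 235; 85 ⊕ 235 = 190.
P4: E(K, 85) = 68; 195 ⊕ 68 = 135.

P1 = 216, P2 = 63, P3 = 190, P4 = 135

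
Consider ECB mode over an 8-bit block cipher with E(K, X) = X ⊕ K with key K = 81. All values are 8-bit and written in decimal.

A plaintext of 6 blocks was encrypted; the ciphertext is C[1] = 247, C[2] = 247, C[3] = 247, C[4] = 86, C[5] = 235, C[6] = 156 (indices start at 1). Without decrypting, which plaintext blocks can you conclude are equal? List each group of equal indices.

ECB encrypts each block independently with the same key, so equal ciphertext blocks imply equal plaintext blocks.
C[1] = C[2] = C[3] = 247, so P[1] = P[2] = P[3].

P[1] = P[2] = P[3]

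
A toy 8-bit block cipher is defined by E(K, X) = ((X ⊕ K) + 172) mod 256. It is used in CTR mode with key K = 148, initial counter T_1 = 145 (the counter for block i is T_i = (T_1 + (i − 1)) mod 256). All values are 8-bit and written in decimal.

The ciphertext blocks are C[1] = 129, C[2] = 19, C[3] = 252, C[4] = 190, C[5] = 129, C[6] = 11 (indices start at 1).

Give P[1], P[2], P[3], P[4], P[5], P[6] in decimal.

CTR decryption: S_i = E(K, T_i) where T_i is the counter for block i; P_i = C_i ⊕ S_i.
P[1]: T = 145, S = E(K, T) = 177; 129 ⊕ 177 = 48.
P[2]: T = 146, S = E(K, T) = 178; 19 ⊕ 178 = 161.
P[3]: T = 147, S = E(K, T) = 179; 252 ⊕ 179 = 79.
P[4]: T = 148, S = E(K, T) = 172; 190 ⊕ 172 = 18.
P[5]: T = 149, S = E(K, T) = 173; 129 ⊕ 173 = 44.
P[6]: T = 150, S = E(K, T) = 174; 11 ⊕ 174 = 165.

P[1] = 48, P[2] = 161, P[3] = 79, P[4] = 18, P[5] = 44, P[6] = 165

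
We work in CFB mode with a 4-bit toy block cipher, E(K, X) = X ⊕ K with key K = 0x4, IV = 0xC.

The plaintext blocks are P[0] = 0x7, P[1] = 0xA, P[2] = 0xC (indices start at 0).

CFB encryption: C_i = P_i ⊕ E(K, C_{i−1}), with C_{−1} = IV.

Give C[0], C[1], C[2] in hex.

C[0] = 0xF, C[1] = 0x1, C[2] = 0x9

C[0]: E(K, 0xC) = 0x8; 0x7 ⊕ 0x8 = 0xF.
C[1]: E(K, 0xF) = 0xB; 0xA ⊕ 0xB = 0x1.
C[2]: E(K, 0x1) = 0x5; 0xC ⊕ 0x5 = 0x9.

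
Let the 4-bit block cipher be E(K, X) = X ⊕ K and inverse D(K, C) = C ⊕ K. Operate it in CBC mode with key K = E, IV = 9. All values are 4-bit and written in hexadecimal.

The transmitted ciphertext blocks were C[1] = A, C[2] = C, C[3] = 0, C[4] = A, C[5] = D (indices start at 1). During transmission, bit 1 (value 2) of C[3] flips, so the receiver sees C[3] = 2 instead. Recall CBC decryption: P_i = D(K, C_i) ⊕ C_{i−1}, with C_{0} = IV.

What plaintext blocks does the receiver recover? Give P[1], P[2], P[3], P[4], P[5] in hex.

Only C[3] changed, to 2. In CBC, a change in C_i garbles P_i and flips the same bit in P_{i+1}. Decrypting the received ciphertext:
P[1]: D(K, A) = 4; 4 ⊕ 9 = D.
P[2]: D(K, C) = 2; 2 ⊕ A = 8.
P[3]: D(K, 2) = C; C ⊕ C = 0.
P[4]: D(K, A) = 4; 4 ⊕ 2 = 6.
P[5]: D(K, D) = 3; 3 ⊕ A = 9.
Blocks that differ from the original plaintext: P[3], P[4].

P[1] = D, P[2] = 8, P[3] = 0, P[4] = 6, P[5] = 9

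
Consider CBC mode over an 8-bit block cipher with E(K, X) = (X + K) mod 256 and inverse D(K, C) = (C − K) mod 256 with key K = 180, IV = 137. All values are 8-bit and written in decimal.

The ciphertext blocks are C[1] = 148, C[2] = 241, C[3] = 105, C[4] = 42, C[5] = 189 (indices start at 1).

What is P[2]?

CBC decryption: P_i = D(K, C_i) ⊕ C_{i−1}, with C_{0} = IV.
P[2]: D(K, 241) = 61; 61 ⊕ 148 = 169.

P[2] = 169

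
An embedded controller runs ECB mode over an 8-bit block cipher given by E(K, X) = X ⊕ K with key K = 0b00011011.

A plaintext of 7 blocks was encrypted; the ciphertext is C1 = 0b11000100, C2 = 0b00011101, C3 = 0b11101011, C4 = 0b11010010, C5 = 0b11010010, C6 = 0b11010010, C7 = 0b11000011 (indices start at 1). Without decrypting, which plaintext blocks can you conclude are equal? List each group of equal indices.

P4 = P5 = P6

ECB encrypts each block independently with the same key, so equal ciphertext blocks imply equal plaintext blocks.
C4 = C5 = C6 = 0b11010010, so P4 = P5 = P6.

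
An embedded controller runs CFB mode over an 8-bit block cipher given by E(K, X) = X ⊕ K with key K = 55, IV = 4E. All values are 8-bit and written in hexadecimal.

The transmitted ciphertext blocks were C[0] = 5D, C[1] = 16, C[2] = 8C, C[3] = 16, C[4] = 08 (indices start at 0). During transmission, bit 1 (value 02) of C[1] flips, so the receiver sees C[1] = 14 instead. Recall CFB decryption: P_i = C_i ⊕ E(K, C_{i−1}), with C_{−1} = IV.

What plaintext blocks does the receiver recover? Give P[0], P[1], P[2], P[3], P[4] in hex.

Only C[1] changed, to 14. In CFB, a change in C_i flips the same bit in P_i and garbles P_{i+1}. Decrypting the received ciphertext:
P[0]: E(K, 4E) = 1B; 5D ⊕ 1B = 46.
P[1]: E(K, 5D) = 08; 14 ⊕ 08 = 1C.
P[2]: E(K, 14) = 41; 8C ⊕ 41 = CD.
P[3]: E(K, 8C) = D9; 16 ⊕ D9 = CF.
P[4]: E(K, 16) = 43; 08 ⊕ 43 = 4B.
Blocks that differ from the original plaintext: P[1], P[2].

P[0] = 46, P[1] = 1C, P[2] = CD, P[3] = CF, P[4] = 4B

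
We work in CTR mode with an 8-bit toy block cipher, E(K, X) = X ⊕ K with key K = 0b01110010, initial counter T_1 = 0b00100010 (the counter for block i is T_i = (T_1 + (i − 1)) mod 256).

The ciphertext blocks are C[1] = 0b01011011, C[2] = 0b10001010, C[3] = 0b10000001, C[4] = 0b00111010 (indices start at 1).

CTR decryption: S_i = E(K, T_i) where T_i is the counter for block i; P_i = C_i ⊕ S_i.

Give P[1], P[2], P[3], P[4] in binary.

P[1] = 0b00001011, P[2] = 0b11011011, P[3] = 0b11010111, P[4] = 0b01101101

P[1]: T = 0b00100010, S = E(K, T) = 0b01010000; 0b01011011 ⊕ 0b01010000 = 0b00001011.
P[2]: T = 0b00100011, S = E(K, T) = 0b01010001; 0b10001010 ⊕ 0b01010001 = 0b11011011.
P[3]: T = 0b00100100, S = E(K, T) = 0b01010110; 0b10000001 ⊕ 0b01010110 = 0b11010111.
P[4]: T = 0b00100101, S = E(K, T) = 0b01010111; 0b00111010 ⊕ 0b01010111 = 0b01101101.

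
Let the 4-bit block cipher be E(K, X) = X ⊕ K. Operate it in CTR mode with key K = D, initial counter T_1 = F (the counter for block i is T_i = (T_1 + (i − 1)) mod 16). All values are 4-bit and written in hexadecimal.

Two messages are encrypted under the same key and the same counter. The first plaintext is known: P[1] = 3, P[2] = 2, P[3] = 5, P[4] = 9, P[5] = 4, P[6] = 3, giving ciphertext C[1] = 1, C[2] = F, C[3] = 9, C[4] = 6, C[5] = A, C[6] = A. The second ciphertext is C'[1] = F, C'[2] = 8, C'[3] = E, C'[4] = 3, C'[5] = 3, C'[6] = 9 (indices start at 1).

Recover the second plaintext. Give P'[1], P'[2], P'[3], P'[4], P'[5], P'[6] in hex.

In CTR with a reused counter, both messages share the same keystream S_i, so C_i ⊕ C'_i = P_i ⊕ P'_i and thus P'_i = P_i ⊕ C_i ⊕ C'_i.
P'[1]: 3 ⊕ 1 ⊕ F = D.
P'[2]: 2 ⊕ F ⊕ 8 = 5.
P'[3]: 5 ⊕ 9 ⊕ E = 2.
P'[4]: 9 ⊕ 6 ⊕ 3 = C.
P'[5]: 4 ⊕ A ⊕ 3 = D.
P'[6]: 3 ⊕ A ⊕ 9 = 0.

P'[1] = D, P'[2] = 5, P'[3] = 2, P'[4] = C, P'[5] = D, P'[6] = 0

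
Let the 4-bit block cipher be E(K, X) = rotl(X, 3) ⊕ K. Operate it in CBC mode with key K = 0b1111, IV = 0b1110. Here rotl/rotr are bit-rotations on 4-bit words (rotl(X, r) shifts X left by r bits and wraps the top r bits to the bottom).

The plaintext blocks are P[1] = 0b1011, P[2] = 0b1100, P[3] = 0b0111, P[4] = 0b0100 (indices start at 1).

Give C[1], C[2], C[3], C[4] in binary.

C[1] = 0b0101, C[2] = 0b0011, C[3] = 0b1101, C[4] = 0b0011

CBC encryption: C_i = E(K, P_i ⊕ C_{i−1}), with C_{0} = IV.
C[1]: P[1] ⊕ 0b1110 = 0b0101; E(K, 0b0101) = 0b0101.
C[2]: P[2] ⊕ 0b0101 = 0b1001; E(K, 0b1001) = 0b0011.
C[3]: P[3] ⊕ 0b0011 = 0b0100; E(K, 0b0100) = 0b1101.
C[4]: P[4] ⊕ 0b1101 = 0b1001; E(K, 0b1001) = 0b0011.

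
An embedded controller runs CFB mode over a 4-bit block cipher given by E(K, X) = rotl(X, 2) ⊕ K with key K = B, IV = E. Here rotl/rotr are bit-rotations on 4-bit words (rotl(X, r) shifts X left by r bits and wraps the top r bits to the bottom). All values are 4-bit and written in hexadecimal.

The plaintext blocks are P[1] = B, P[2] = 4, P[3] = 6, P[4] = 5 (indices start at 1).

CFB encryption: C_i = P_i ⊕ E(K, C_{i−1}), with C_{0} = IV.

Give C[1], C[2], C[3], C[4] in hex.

C[1]: E(K, E) = 0; B ⊕ 0 = B.
C[2]: E(K, B) = 5; 4 ⊕ 5 = 1.
C[3]: E(K, 1) = F; 6 ⊕ F = 9.
C[4]: E(K, 9) = D; 5 ⊕ D = 8.

C[1] = B, C[2] = 1, C[3] = 9, C[4] = 8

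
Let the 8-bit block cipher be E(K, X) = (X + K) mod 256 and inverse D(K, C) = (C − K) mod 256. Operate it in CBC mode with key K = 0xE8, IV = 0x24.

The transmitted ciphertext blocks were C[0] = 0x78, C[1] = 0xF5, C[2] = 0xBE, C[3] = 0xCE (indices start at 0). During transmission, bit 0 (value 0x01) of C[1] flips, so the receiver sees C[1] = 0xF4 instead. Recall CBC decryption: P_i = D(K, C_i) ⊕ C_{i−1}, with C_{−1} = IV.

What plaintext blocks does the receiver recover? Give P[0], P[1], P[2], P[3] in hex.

P[0] = 0xB4, P[1] = 0x74, P[2] = 0x22, P[3] = 0x58

Only C[1] changed, to 0xF4. In CBC, a change in C_i garbles P_i and flips the same bit in P_{i+1}. Decrypting the received ciphertext:
P[0]: D(K, 0x78) = 0x90; 0x90 ⊕ 0x24 = 0xB4.
P[1]: D(K, 0xF4) = 0x0C; 0x0C ⊕ 0x78 = 0x74.
P[2]: D(K, 0xBE) = 0xD6; 0xD6 ⊕ 0xF4 = 0x22.
P[3]: D(K, 0xCE) = 0xE6; 0xE6 ⊕ 0xBE = 0x58.
Blocks that differ from the original plaintext: P[1], P[2].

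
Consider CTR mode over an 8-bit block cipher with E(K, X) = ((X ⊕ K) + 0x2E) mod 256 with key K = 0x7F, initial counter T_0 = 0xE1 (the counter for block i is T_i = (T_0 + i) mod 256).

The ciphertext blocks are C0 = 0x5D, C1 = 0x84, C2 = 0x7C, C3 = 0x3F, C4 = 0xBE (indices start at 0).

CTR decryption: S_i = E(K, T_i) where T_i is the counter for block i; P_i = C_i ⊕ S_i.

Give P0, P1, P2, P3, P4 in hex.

P0: T = 0xE1, S = E(K, T) = 0xCC; 0x5D ⊕ 0xCC = 0x91.
P1: T = 0xE2, S = E(K, T) = 0xCB; 0x84 ⊕ 0xCB = 0x4F.
P2: T = 0xE3, S = E(K, T) = 0xCA; 0x7C ⊕ 0xCA = 0xB6.
P3: T = 0xE4, S = E(K, T) = 0xC9; 0x3F ⊕ 0xC9 = 0xF6.
P4: T = 0xE5, S = E(K, T) = 0xC8; 0xBE ⊕ 0xC8 = 0x76.

P0 = 0x91, P1 = 0x4F, P2 = 0xB6, P3 = 0xF6, P4 = 0x76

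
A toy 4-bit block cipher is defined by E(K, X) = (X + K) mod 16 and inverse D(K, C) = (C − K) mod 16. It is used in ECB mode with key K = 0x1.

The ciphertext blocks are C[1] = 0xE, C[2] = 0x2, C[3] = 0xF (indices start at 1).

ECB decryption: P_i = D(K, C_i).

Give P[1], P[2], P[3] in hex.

P[1]: D(K, 0xE) = 0xD.
P[2]: D(K, 0x2) = 0x1.
P[3]: D(K, 0xF) = 0xE.

P[1] = 0xD, P[2] = 0x1, P[3] = 0xE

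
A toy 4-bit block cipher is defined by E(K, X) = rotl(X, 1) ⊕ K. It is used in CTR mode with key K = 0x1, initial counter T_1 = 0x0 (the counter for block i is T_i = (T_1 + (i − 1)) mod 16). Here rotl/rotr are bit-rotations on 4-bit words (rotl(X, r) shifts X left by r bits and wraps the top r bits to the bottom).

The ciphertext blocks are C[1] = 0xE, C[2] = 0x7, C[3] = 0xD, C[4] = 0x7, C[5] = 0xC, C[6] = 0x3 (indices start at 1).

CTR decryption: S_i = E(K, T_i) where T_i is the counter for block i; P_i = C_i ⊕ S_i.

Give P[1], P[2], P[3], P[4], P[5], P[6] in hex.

P[1] = 0xF, P[2] = 0x4, P[3] = 0x8, P[4] = 0x0, P[5] = 0x5, P[6] = 0x8

P[1]: T = 0x0, S = E(K, T) = 0x1; 0xE ⊕ 0x1 = 0xF.
P[2]: T = 0x1, S = E(K, T) = 0x3; 0x7 ⊕ 0x3 = 0x4.
P[3]: T = 0x2, S = E(K, T) = 0x5; 0xD ⊕ 0x5 = 0x8.
P[4]: T = 0x3, S = E(K, T) = 0x7; 0x7 ⊕ 0x7 = 0x0.
P[5]: T = 0x4, S = E(K, T) = 0x9; 0xC ⊕ 0x9 = 0x5.
P[6]: T = 0x5, S = E(K, T) = 0xB; 0x3 ⊕ 0xB = 0x8.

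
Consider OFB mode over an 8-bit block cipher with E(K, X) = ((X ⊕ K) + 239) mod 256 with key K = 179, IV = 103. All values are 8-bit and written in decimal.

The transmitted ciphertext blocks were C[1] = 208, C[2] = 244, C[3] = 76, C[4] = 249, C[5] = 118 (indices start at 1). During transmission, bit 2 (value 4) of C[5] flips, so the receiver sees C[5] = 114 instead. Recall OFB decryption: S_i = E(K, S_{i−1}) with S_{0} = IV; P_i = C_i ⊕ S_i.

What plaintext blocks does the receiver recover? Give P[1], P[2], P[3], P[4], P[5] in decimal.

Only C[5] changed, to 114. In OFB, a change in C_i flips the same bit in P_i only; the keystream is unaffected. Decrypting the received ciphertext:
P[1]: S = E(K, 103) = 195; 208 ⊕ 195 = 19.
P[2]: S = E(K, 195) = 95; 244 ⊕ 95 = 171.
P[3]: S = E(K, 95) = 219; 76 ⊕ 219 = 151.
P[4]: S = E(K, 219) = 87; 249 ⊕ 87 = 174.
P[5]: S = E(K, 87) = 211; 114 ⊕ 211 = 161.
Blocks that differ from the original plaintext: P[5].

P[1] = 19, P[2] = 171, P[3] = 151, P[4] = 174, P[5] = 161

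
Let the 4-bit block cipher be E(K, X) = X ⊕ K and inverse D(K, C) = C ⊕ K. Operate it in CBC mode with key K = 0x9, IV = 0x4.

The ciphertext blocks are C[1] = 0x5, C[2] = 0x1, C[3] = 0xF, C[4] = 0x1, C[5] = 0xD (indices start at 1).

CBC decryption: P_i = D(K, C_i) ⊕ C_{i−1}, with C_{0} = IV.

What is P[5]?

P[5]: D(K, 0xD) = 0x4; 0x4 ⊕ 0x1 = 0x5.

P[5] = 0x5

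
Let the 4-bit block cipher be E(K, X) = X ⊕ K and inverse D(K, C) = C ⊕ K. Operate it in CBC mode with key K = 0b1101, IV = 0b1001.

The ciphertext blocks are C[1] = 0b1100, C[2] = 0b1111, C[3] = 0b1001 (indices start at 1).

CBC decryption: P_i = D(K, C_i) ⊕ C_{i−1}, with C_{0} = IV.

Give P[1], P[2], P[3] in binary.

P[1] = 0b1000, P[2] = 0b1110, P[3] = 0b1011

P[1]: D(K, 0b1100) = 0b0001; 0b0001 ⊕ 0b1001 = 0b1000.
P[2]: D(K, 0b1111) = 0b0010; 0b0010 ⊕ 0b1100 = 0b1110.
P[3]: D(K, 0b1001) = 0b0100; 0b0100 ⊕ 0b1111 = 0b1011.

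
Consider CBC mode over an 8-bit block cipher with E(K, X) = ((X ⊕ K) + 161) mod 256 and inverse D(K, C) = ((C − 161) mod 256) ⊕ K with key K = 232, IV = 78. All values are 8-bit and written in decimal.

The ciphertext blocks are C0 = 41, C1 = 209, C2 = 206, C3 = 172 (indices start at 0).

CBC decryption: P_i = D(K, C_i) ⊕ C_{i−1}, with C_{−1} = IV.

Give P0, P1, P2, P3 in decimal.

P0 = 46, P1 = 241, P2 = 20, P3 = 45

P0: D(K, 41) = 96; 96 ⊕ 78 = 46.
P1: D(K, 209) = 216; 216 ⊕ 41 = 241.
P2: D(K, 206) = 197; 197 ⊕ 209 = 20.
P3: D(K, 172) = 227; 227 ⊕ 206 = 45.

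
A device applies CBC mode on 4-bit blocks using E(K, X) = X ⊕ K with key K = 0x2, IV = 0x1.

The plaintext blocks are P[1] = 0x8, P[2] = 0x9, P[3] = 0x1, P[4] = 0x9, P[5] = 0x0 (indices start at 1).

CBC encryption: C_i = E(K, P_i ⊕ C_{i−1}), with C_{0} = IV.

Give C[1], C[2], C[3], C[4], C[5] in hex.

C[1]: P[1] ⊕ 0x1 = 0x9; E(K, 0x9) = 0xB.
C[2]: P[2] ⊕ 0xB = 0x2; E(K, 0x2) = 0x0.
C[3]: P[3] ⊕ 0x0 = 0x1; E(K, 0x1) = 0x3.
C[4]: P[4] ⊕ 0x3 = 0xA; E(K, 0xA) = 0x8.
C[5]: P[5] ⊕ 0x8 = 0x8; E(K, 0x8) = 0xA.

C[1] = 0xB, C[2] = 0x0, C[3] = 0x3, C[4] = 0x8, C[5] = 0xA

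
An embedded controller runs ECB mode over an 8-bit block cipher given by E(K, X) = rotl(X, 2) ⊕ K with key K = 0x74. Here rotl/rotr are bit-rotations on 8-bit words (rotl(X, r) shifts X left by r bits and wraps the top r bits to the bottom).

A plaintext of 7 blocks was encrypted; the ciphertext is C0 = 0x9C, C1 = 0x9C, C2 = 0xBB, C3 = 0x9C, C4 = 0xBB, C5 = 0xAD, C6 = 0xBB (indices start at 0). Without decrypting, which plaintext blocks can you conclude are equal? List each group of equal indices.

P0 = P1 = P3; P2 = P4 = P6

ECB encrypts each block independently with the same key, so equal ciphertext blocks imply equal plaintext blocks.
C0 = C1 = C3 = 0x9C, so P0 = P1 = P3.
C2 = C4 = C6 = 0xBB, so P2 = P4 = P6.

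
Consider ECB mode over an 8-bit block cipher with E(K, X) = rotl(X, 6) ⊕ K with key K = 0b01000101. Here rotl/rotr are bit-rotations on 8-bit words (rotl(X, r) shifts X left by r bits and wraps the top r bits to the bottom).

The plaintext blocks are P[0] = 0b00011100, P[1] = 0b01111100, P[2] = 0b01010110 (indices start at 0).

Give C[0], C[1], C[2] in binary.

C[0] = 0b01000010, C[1] = 0b01011010, C[2] = 0b11010000

ECB encryption: C_i = E(K, P_i).
C[0]: E(K, 0b00011100) = 0b01000010.
C[1]: E(K, 0b01111100) = 0b01011010.
C[2]: E(K, 0b01010110) = 0b11010000.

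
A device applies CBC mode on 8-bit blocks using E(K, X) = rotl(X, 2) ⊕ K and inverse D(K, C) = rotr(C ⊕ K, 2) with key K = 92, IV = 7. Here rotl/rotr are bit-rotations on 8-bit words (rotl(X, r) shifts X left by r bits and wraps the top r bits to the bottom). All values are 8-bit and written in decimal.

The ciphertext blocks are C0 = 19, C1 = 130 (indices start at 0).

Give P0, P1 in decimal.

P0 = 212, P1 = 164

CBC decryption: P_i = D(K, C_i) ⊕ C_{i−1}, with C_{−1} = IV.
P0: D(K, 19) = 211; 211 ⊕ 7 = 212.
P1: D(K, 130) = 183; 183 ⊕ 19 = 164.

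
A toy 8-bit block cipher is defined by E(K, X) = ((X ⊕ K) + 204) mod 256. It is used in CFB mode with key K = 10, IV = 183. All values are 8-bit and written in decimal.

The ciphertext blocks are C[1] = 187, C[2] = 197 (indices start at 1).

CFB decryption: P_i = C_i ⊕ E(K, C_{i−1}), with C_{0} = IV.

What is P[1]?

P[1]: E(K, 183) = 137; 187 ⊕ 137 = 50.

P[1] = 50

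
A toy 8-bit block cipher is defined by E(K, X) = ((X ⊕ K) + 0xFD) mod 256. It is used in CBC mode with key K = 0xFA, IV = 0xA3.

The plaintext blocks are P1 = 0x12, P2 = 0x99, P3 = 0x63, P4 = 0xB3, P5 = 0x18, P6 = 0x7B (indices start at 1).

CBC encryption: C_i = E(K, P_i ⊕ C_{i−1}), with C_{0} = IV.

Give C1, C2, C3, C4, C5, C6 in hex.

C1: P1 ⊕ 0xA3 = 0xB1; E(K, 0xB1) = 0x48.
C2: P2 ⊕ 0x48 = 0xD1; E(K, 0xD1) = 0x28.
C3: P3 ⊕ 0x28 = 0x4B; E(K, 0x4B) = 0xAE.
C4: P4 ⊕ 0xAE = 0x1D; E(K, 0x1D) = 0xE4.
C5: P5 ⊕ 0xE4 = 0xFC; E(K, 0xFC) = 0x03.
C6: P6 ⊕ 0x03 = 0x78; E(K, 0x78) = 0x7F.

C1 = 0x48, C2 = 0x28, C3 = 0xAE, C4 = 0xE4, C5 = 0x03, C6 = 0x7F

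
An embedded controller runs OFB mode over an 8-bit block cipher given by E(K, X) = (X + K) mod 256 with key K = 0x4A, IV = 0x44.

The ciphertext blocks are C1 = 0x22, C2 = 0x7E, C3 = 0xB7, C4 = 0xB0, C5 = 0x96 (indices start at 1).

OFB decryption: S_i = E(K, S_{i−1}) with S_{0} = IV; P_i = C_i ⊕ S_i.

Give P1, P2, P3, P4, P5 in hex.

P1: S = E(K, 0x44) = 0x8E; 0x22 ⊕ 0x8E = 0xAC.
P2: S = E(K, 0x8E) = 0xD8; 0x7E ⊕ 0xD8 = 0xA6.
P3: S = E(K, 0xD8) = 0x22; 0xB7 ⊕ 0x22 = 0x95.
P4: S = E(K, 0x22) = 0x6C; 0xB0 ⊕ 0x6C = 0xDC.
P5: S = E(K, 0x6C) = 0xB6; 0x96 ⊕ 0xB6 = 0x20.

P1 = 0xAC, P2 = 0xA6, P3 = 0x95, P4 = 0xDC, P5 = 0x20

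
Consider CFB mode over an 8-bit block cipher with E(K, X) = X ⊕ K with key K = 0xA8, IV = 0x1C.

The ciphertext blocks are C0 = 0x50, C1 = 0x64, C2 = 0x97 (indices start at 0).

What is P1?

CFB decryption: P_i = C_i ⊕ E(K, C_{i−1}), with C_{−1} = IV.
P1: E(K, 0x50) = 0xF8; 0x64 ⊕ 0xF8 = 0x9C.

P1 = 0x9C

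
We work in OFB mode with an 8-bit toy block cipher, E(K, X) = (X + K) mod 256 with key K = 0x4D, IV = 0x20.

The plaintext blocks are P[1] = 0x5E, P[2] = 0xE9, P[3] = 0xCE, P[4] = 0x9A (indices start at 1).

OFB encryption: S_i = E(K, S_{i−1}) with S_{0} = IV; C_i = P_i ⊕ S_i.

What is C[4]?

C[4] = 0xCE

C[1]: S = E(K, 0x20) = 0x6D; 0x5E ⊕ 0x6D = 0x33.
C[2]: S = E(K, 0x6D) = 0xBA; 0xE9 ⊕ 0xBA = 0x53.
C[3]: S = E(K, 0xBA) = 0x07; 0xCE ⊕ 0x07 = 0xC9.
C[4]: S = E(K, 0x07) = 0x54; 0x9A ⊕ 0x54 = 0xCE.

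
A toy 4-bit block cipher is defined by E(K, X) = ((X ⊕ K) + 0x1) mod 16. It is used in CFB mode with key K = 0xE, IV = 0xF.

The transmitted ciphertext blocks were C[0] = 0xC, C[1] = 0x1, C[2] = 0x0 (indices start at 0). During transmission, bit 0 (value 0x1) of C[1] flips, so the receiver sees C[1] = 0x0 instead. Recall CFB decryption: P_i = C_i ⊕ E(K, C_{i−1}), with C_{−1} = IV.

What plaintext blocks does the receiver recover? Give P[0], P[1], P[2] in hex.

P[0] = 0xE, P[1] = 0x3, P[2] = 0xF

Only C[1] changed, to 0x0. In CFB, a change in C_i flips the same bit in P_i and garbles P_{i+1}. Decrypting the received ciphertext:
P[0]: E(K, 0xF) = 0x2; 0xC ⊕ 0x2 = 0xE.
P[1]: E(K, 0xC) = 0x3; 0x0 ⊕ 0x3 = 0x3.
P[2]: E(K, 0x0) = 0xF; 0x0 ⊕ 0xF = 0xF.
Blocks that differ from the original plaintext: P[1], P[2].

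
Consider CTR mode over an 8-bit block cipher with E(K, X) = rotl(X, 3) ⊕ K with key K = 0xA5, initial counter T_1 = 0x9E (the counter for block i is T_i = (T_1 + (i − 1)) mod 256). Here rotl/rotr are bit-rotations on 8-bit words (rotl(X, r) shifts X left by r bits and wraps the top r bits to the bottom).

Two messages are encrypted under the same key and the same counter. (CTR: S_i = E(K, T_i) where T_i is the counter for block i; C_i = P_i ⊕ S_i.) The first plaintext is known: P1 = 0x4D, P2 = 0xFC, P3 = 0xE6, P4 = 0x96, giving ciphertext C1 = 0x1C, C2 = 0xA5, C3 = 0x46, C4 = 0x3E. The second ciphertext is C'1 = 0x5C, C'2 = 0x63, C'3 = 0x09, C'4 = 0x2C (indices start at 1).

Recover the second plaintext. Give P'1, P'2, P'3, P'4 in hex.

P'1 = 0x0D, P'2 = 0x3A, P'3 = 0xA9, P'4 = 0x84

In CTR with a reused counter, both messages share the same keystream S_i, so C_i ⊕ C'_i = P_i ⊕ P'_i and thus P'_i = P_i ⊕ C_i ⊕ C'_i.
P'1: 0x4D ⊕ 0x1C ⊕ 0x5C = 0x0D.
P'2: 0xFC ⊕ 0xA5 ⊕ 0x63 = 0x3A.
P'3: 0xE6 ⊕ 0x46 ⊕ 0x09 = 0xA9.
P'4: 0x96 ⊕ 0x3E ⊕ 0x2C = 0x84.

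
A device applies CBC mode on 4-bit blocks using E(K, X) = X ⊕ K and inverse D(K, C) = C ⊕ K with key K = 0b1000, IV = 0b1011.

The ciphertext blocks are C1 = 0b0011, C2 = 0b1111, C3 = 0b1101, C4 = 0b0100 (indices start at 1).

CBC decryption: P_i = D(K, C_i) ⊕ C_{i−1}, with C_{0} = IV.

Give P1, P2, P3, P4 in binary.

P1: D(K, 0b0011) = 0b1011; 0b1011 ⊕ 0b1011 = 0b0000.
P2: D(K, 0b1111) = 0b0111; 0b0111 ⊕ 0b0011 = 0b0100.
P3: D(K, 0b1101) = 0b0101; 0b0101 ⊕ 0b1111 = 0b1010.
P4: D(K, 0b0100) = 0b1100; 0b1100 ⊕ 0b1101 = 0b0001.

P1 = 0b0000, P2 = 0b0100, P3 = 0b1010, P4 = 0b0001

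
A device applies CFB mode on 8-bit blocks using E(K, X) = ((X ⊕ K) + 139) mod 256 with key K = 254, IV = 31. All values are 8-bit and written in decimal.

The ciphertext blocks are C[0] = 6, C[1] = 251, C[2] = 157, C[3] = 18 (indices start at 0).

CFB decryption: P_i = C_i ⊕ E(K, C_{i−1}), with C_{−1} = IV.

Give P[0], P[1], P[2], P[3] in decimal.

P[0]: E(K, 31) = 108; 6 ⊕ 108 = 106.
P[1]: E(K, 6) = 131; 251 ⊕ 131 = 120.
P[2]: E(K, 251) = 144; 157 ⊕ 144 = 13.
P[3]: E(K, 157) = 238; 18 ⊕ 238 = 252.

P[0] = 106, P[1] = 120, P[2] = 13, P[3] = 252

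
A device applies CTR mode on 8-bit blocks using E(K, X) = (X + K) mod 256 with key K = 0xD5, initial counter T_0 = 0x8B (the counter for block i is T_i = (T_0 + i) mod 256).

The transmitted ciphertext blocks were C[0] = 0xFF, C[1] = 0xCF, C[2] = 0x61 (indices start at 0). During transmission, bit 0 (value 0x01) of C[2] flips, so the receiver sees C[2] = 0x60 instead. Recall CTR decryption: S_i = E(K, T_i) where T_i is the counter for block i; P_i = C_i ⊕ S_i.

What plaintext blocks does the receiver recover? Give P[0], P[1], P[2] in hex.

P[0] = 0x9F, P[1] = 0xAE, P[2] = 0x02

Only C[2] changed, to 0x60. In CTR, a change in C_i flips the same bit in P_i only; the keystream is unaffected. Decrypting the received ciphertext:
P[0]: T = 0x8B, S = E(K, T) = 0x60; 0xFF ⊕ 0x60 = 0x9F.
P[1]: T = 0x8C, S = E(K, T) = 0x61; 0xCF ⊕ 0x61 = 0xAE.
P[2]: T = 0x8D, S = E(K, T) = 0x62; 0x60 ⊕ 0x62 = 0x02.
Blocks that differ from the original plaintext: P[2].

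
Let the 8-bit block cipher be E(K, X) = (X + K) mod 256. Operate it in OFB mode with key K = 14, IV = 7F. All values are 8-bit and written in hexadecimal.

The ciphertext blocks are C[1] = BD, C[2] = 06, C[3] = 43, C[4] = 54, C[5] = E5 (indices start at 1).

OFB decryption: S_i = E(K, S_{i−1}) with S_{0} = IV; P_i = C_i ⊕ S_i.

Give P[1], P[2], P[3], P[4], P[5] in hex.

P[1]: S = E(K, 7F) = 93; BD ⊕ 93 = 2E.
P[2]: S = E(K, 93) = A7; 06 ⊕ A7 = A1.
P[3]: S = E(K, A7) = BB; 43 ⊕ BB = F8.
P[4]: S = E(K, BB) = CF; 54 ⊕ CF = 9B.
P[5]: S = E(K, CF) = E3; E5 ⊕ E3 = 06.

P[1] = 2E, P[2] = A1, P[3] = F8, P[4] = 9B, P[5] = 06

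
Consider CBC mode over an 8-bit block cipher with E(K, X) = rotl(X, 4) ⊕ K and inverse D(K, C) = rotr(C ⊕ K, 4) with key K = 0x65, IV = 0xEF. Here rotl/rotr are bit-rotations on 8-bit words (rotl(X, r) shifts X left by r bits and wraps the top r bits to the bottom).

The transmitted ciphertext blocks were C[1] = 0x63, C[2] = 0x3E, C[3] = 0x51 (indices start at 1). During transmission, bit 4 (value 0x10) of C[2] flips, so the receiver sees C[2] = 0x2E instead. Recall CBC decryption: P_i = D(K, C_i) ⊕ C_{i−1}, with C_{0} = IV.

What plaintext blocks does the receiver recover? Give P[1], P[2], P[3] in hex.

Only C[2] changed, to 0x2E. In CBC, a change in C_i garbles P_i and flips the same bit in P_{i+1}. Decrypting the received ciphertext:
P[1]: D(K, 0x63) = 0x60; 0x60 ⊕ 0xEF = 0x8F.
P[2]: D(K, 0x2E) = 0xB4; 0xB4 ⊕ 0x63 = 0xD7.
P[3]: D(K, 0x51) = 0x43; 0x43 ⊕ 0x2E = 0x6D.
Blocks that differ from the original plaintext: P[2], P[3].

P[1] = 0x8F, P[2] = 0xD7, P[3] = 0x6D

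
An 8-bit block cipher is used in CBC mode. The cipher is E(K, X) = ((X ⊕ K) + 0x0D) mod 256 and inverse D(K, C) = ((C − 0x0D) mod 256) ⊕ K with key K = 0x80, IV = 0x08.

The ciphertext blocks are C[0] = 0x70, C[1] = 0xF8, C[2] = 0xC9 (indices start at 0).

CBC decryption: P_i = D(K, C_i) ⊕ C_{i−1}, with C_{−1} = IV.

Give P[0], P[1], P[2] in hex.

P[0] = 0xEB, P[1] = 0x1B, P[2] = 0xC4

P[0]: D(K, 0x70) = 0xE3; 0xE3 ⊕ 0x08 = 0xEB.
P[1]: D(K, 0xF8) = 0x6B; 0x6B ⊕ 0x70 = 0x1B.
P[2]: D(K, 0xC9) = 0x3C; 0x3C ⊕ 0xF8 = 0xC4.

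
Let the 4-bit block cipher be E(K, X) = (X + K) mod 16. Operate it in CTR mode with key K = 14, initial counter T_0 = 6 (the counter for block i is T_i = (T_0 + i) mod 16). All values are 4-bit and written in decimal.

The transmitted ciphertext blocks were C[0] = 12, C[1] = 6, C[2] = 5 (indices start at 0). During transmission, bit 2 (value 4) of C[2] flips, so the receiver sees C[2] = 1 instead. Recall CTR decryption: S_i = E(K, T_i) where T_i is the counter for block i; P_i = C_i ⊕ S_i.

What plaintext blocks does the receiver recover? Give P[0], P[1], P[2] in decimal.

P[0] = 8, P[1] = 3, P[2] = 7

Only C[2] changed, to 1. In CTR, a change in C_i flips the same bit in P_i only; the keystream is unaffected. Decrypting the received ciphertext:
P[0]: T = 6, S = E(K, T) = 4; 12 ⊕ 4 = 8.
P[1]: T = 7, S = E(K, T) = 5; 6 ⊕ 5 = 3.
P[2]: T = 8, S = E(K, T) = 6; 1 ⊕ 6 = 7.
Blocks that differ from the original plaintext: P[2].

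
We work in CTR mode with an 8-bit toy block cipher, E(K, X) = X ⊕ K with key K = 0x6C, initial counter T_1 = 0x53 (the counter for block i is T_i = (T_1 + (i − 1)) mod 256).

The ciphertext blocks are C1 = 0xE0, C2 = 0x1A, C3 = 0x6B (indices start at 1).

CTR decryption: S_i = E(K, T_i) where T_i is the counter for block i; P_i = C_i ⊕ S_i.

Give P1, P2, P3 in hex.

P1 = 0xDF, P2 = 0x22, P3 = 0x52

P1: T = 0x53, S = E(K, T) = 0x3F; 0xE0 ⊕ 0x3F = 0xDF.
P2: T = 0x54, S = E(K, T) = 0x38; 0x1A ⊕ 0x38 = 0x22.
P3: T = 0x55, S = E(K, T) = 0x39; 0x6B ⊕ 0x39 = 0x52.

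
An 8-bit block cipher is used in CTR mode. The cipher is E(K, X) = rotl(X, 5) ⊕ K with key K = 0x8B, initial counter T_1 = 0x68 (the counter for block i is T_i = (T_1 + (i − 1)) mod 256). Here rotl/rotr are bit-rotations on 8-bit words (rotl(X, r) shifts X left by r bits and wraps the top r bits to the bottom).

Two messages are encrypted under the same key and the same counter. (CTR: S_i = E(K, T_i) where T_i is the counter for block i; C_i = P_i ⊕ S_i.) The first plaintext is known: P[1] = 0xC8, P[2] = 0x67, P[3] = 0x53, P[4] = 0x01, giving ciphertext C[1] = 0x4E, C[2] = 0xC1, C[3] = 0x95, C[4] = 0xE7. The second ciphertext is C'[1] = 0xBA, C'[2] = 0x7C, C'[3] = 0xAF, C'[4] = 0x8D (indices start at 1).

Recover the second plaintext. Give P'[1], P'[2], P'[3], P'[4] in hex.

In CTR with a reused counter, both messages share the same keystream S_i, so C_i ⊕ C'_i = P_i ⊕ P'_i and thus P'_i = P_i ⊕ C_i ⊕ C'_i.
P'[1]: 0xC8 ⊕ 0x4E ⊕ 0xBA = 0x3C.
P'[2]: 0x67 ⊕ 0xC1 ⊕ 0x7C = 0xDA.
P'[3]: 0x53 ⊕ 0x95 ⊕ 0xAF = 0x69.
P'[4]: 0x01 ⊕ 0xE7 ⊕ 0x8D = 0x6B.

P'[1] = 0x3C, P'[2] = 0xDA, P'[3] = 0x69, P'[4] = 0x6B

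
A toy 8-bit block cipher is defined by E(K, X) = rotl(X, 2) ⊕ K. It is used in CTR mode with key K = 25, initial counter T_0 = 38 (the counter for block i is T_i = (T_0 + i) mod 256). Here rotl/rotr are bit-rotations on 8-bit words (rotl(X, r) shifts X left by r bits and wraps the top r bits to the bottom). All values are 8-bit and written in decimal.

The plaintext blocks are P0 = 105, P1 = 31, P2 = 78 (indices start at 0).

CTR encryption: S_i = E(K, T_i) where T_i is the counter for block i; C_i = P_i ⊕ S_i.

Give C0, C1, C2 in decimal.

C0 = 232, C1 = 154, C2 = 247

C0: T = 38, S = E(K, T) = 129; 105 ⊕ 129 = 232.
C1: T = 39, S = E(K, T) = 133; 31 ⊕ 133 = 154.
C2: T = 40, S = E(K, T) = 185; 78 ⊕ 185 = 247.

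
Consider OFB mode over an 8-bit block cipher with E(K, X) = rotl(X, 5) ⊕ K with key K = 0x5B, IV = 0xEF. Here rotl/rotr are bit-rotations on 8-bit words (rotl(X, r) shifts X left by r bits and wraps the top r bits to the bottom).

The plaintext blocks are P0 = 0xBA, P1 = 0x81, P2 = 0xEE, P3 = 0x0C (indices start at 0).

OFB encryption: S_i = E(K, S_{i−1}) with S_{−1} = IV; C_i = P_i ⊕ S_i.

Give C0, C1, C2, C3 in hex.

C0 = 0x1C, C1 = 0x0E, C2 = 0x44, C3 = 0x02

C0: S = E(K, 0xEF) = 0xA6; 0xBA ⊕ 0xA6 = 0x1C.
C1: S = E(K, 0xA6) = 0x8F; 0x81 ⊕ 0x8F = 0x0E.
C2: S = E(K, 0x8F) = 0xAA; 0xEE ⊕ 0xAA = 0x44.
C3: S = E(K, 0xAA) = 0x0E; 0x0C ⊕ 0x0E = 0x02.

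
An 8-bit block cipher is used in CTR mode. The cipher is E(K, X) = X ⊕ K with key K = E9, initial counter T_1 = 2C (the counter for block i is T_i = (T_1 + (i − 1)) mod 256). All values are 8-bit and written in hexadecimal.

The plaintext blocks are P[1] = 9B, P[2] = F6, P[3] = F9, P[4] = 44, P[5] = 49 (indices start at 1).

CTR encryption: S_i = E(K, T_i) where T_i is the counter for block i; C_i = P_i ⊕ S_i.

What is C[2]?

C[2] = 32

C[1]: T = 2C, S = E(K, T) = C5; 9B ⊕ C5 = 5E.
C[2]: T = 2D, S = E(K, T) = C4; F6 ⊕ C4 = 32.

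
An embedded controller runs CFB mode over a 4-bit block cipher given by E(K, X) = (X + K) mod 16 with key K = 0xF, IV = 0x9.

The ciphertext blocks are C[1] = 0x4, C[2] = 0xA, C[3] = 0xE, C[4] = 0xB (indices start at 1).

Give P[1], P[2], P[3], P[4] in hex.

CFB decryption: P_i = C_i ⊕ E(K, C_{i−1}), with C_{0} = IV.
P[1]: E(K, 0x9) = 0x8; 0x4 ⊕ 0x8 = 0xC.
P[2]: E(K, 0x4) = 0x3; 0xA ⊕ 0x3 = 0x9.
P[3]: E(K, 0xA) = 0x9; 0xE ⊕ 0x9 = 0x7.
P[4]: E(K, 0xE) = 0xD; 0xB ⊕ 0xD = 0x6.

P[1] = 0xC, P[2] = 0x9, P[3] = 0x7, P[4] = 0x6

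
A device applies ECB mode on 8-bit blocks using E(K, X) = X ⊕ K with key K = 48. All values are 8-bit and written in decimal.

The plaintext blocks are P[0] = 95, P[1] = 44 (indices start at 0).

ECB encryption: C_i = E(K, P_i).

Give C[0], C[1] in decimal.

C[0] = 111, C[1] = 28

C[0]: E(K, 95) = 111.
C[1]: E(K, 44) = 28.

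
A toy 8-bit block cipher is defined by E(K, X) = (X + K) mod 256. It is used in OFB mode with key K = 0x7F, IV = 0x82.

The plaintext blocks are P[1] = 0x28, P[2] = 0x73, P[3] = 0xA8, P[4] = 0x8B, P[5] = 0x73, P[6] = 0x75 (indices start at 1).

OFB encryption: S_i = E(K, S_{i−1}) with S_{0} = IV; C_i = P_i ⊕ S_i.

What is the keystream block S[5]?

0xFD

C[1]: S = E(K, 0x82) = 0x01; 0x28 ⊕ 0x01 = 0x29.
C[2]: S = E(K, 0x01) = 0x80; 0x73 ⊕ 0x80 = 0xF3.
C[3]: S = E(K, 0x80) = 0xFF; 0xA8 ⊕ 0xFF = 0x57.
C[4]: S = E(K, 0xFF) = 0x7E; 0x8B ⊕ 0x7E = 0xF5.
C[5]: S = E(K, 0x7E) = 0xFD; 0x73 ⊕ 0xFD = 0x8E.
So S[5] = 0xFD.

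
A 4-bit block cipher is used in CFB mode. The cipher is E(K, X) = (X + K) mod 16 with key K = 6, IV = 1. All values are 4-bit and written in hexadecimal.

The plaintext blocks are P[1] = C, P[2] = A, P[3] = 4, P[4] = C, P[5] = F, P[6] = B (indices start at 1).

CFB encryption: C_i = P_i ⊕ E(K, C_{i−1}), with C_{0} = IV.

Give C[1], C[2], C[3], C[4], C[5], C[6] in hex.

C[1] = B, C[2] = B, C[3] = 5, C[4] = 7, C[5] = 2, C[6] = 3

C[1]: E(K, 1) = 7; C ⊕ 7 = B.
C[2]: E(K, B) = 1; A ⊕ 1 = B.
C[3]: E(K, B) = 1; 4 ⊕ 1 = 5.
C[4]: E(K, 5) = B; C ⊕ B = 7.
C[5]: E(K, 7) = D; F ⊕ D = 2.
C[6]: E(K, 2) = 8; B ⊕ 8 = 3.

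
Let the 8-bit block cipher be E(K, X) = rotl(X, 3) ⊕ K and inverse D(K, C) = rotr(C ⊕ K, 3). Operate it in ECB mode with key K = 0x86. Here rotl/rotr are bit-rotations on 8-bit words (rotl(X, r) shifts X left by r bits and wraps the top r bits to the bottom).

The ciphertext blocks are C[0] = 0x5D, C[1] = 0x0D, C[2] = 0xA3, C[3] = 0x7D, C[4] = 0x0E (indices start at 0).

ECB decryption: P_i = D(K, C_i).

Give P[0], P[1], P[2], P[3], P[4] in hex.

P[0]: D(K, 0x5D) = 0x7B.
P[1]: D(K, 0x0D) = 0x71.
P[2]: D(K, 0xA3) = 0xA4.
P[3]: D(K, 0x7D) = 0x7F.
P[4]: D(K, 0x0E) = 0x11.

P[0] = 0x7B, P[1] = 0x71, P[2] = 0xA4, P[3] = 0x7F, P[4] = 0x11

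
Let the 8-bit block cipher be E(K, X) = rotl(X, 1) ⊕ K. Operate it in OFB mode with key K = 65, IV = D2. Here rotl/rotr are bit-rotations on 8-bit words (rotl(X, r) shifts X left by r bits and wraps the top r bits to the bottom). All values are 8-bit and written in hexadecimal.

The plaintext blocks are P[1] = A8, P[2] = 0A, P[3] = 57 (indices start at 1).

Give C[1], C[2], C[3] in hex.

C[1] = 68, C[2] = EE, C[3] = FB

OFB encryption: S_i = E(K, S_{i−1}) with S_{0} = IV; C_i = P_i ⊕ S_i.
C[1]: S = E(K, D2) = C0; A8 ⊕ C0 = 68.
C[2]: S = E(K, C0) = E4; 0A ⊕ E4 = EE.
C[3]: S = E(K, E4) = AC; 57 ⊕ AC = FB.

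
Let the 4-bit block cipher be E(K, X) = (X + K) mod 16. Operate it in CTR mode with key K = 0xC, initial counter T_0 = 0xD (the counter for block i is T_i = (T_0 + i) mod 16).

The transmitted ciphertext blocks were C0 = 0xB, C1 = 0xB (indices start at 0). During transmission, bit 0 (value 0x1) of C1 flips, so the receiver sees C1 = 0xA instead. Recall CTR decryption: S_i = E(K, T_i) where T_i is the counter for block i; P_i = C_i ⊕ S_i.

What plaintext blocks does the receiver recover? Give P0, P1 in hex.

Only C1 changed, to 0xA. In CTR, a change in C_i flips the same bit in P_i only; the keystream is unaffected. Decrypting the received ciphertext:
P0: T = 0xD, S = E(K, T) = 0x9; 0xB ⊕ 0x9 = 0x2.
P1: T = 0xE, S = E(K, T) = 0xA; 0xA ⊕ 0xA = 0x0.
Blocks that differ from the original plaintext: P1.

P0 = 0x2, P1 = 0x0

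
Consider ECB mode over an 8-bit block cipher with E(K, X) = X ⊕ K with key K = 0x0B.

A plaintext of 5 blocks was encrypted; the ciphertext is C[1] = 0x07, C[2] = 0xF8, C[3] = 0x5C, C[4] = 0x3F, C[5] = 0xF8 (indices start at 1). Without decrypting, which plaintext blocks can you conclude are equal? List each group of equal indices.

ECB encrypts each block independently with the same key, so equal ciphertext blocks imply equal plaintext blocks.
C[2] = C[5] = 0xF8, so P[2] = P[5].

P[2] = P[5]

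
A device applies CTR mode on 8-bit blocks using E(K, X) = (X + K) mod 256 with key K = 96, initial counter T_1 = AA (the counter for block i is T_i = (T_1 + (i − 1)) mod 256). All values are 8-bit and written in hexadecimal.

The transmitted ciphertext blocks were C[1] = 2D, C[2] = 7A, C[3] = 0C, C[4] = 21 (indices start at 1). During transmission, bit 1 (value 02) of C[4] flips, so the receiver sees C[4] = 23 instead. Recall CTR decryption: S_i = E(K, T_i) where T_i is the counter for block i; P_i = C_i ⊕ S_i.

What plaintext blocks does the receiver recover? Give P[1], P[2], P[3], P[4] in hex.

Only C[4] changed, to 23. In CTR, a change in C_i flips the same bit in P_i only; the keystream is unaffected. Decrypting the received ciphertext:
P[1]: T = AA, S = E(K, T) = 40; 2D ⊕ 40 = 6D.
P[2]: T = AB, S = E(K, T) = 41; 7A ⊕ 41 = 3B.
P[3]: T = AC, S = E(K, T) = 42; 0C ⊕ 42 = 4E.
P[4]: T = AD, S = E(K, T) = 43; 23 ⊕ 43 = 60.
Blocks that differ from the original plaintext: P[4].

P[1] = 6D, P[2] = 3B, P[3] = 4E, P[4] = 60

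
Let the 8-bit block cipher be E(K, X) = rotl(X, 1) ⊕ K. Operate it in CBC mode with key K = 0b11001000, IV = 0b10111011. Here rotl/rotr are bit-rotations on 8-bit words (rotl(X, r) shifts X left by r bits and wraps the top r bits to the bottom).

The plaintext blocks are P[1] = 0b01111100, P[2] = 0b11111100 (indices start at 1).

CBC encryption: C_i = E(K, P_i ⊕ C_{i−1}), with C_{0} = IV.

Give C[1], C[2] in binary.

C[1]: P[1] ⊕ 0b10111011 = 0b11000111; E(K, 0b11000111) = 0b01000111.
C[2]: P[2] ⊕ 0b01000111 = 0b10111011; E(K, 0b10111011) = 0b10111111.

C[1] = 0b01000111, C[2] = 0b10111111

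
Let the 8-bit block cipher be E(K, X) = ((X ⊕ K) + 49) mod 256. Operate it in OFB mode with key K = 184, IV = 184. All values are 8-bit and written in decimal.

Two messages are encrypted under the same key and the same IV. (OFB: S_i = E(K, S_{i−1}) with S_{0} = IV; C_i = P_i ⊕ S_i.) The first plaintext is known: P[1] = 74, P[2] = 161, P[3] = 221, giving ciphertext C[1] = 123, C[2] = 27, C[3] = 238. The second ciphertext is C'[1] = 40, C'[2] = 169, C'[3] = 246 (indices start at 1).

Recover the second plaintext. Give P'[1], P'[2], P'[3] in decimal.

P'[1] = 25, P'[2] = 19, P'[3] = 197

In OFB with a reused IV, both messages share the same keystream S_i, so C_i ⊕ C'_i = P_i ⊕ P'_i and thus P'_i = P_i ⊕ C_i ⊕ C'_i.
P'[1]: 74 ⊕ 123 ⊕ 40 = 25.
P'[2]: 161 ⊕ 27 ⊕ 169 = 19.
P'[3]: 221 ⊕ 238 ⊕ 246 = 197.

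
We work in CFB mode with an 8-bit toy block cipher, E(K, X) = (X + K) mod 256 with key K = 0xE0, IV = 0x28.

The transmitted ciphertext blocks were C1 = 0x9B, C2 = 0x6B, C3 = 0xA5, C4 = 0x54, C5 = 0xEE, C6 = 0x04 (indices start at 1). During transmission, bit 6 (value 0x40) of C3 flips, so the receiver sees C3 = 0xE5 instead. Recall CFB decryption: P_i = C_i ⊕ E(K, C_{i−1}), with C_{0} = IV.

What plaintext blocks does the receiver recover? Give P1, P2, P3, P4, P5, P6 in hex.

Only C3 changed, to 0xE5. In CFB, a change in C_i flips the same bit in P_i and garbles P_{i+1}. Decrypting the received ciphertext:
P1: E(K, 0x28) = 0x08; 0x9B ⊕ 0x08 = 0x93.
P2: E(K, 0x9B) = 0x7B; 0x6B ⊕ 0x7B = 0x10.
P3: E(K, 0x6B) = 0x4B; 0xE5 ⊕ 0x4B = 0xAE.
P4: E(K, 0xE5) = 0xC5; 0x54 ⊕ 0xC5 = 0x91.
P5: E(K, 0x54) = 0x34; 0xEE ⊕ 0x34 = 0xDA.
P6: E(K, 0xEE) = 0xCE; 0x04 ⊕ 0xCE = 0xCA.
Blocks that differ from the original plaintext: P3, P4.

P1 = 0x93, P2 = 0x10, P3 = 0xAE, P4 = 0x91, P5 = 0xDA, P6 = 0xCA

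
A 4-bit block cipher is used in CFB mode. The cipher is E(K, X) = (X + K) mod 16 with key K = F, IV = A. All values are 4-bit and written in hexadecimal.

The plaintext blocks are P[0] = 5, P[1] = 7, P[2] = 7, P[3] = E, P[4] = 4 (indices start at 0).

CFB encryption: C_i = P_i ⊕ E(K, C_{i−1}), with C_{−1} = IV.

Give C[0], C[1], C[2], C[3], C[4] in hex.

C[0] = C, C[1] = C, C[2] = C, C[3] = 5, C[4] = 0

C[0]: E(K, A) = 9; 5 ⊕ 9 = C.
C[1]: E(K, C) = B; 7 ⊕ B = C.
C[2]: E(K, C) = B; 7 ⊕ B = C.
C[3]: E(K, C) = B; E ⊕ B = 5.
C[4]: E(K, 5) = 4; 4 ⊕ 4 = 0.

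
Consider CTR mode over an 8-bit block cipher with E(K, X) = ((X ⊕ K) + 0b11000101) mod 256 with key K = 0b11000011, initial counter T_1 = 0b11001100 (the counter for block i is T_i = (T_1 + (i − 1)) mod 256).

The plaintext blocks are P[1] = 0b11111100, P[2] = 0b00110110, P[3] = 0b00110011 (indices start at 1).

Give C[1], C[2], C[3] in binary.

CTR encryption: S_i = E(K, T_i) where T_i is the counter for block i; C_i = P_i ⊕ S_i.
C[1]: T = 0b11001100, S = E(K, T) = 0b11010100; 0b11111100 ⊕ 0b11010100 = 0b00101000.
C[2]: T = 0b11001101, S = E(K, T) = 0b11010011; 0b00110110 ⊕ 0b11010011 = 0b11100101.
C[3]: T = 0b11001110, S = E(K, T) = 0b11010010; 0b00110011 ⊕ 0b11010010 = 0b11100001.

C[1] = 0b00101000, C[2] = 0b11100101, C[3] = 0b11100001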